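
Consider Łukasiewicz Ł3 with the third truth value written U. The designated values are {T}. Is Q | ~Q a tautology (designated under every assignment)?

No

Countermodel: Q=U gives U, which is not designated.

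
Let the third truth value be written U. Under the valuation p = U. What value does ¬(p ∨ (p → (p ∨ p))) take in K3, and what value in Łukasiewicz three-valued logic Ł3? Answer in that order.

In K3: p ∨ p = U ∨ U = U
p → (p ∨ p) = U → U = U  [¬U ∨ U]
p ∨ (p → (p ∨ p)) = U ∨ U = U
¬(p ∨ (p → (p ∨ p))) = ¬U = U
In Łukasiewicz three-valued logic Ł3: p ∨ p = U ∨ U = U
p → (p ∨ p) = U → U = T  [min(1, 1−½+½)]
p ∨ (p → (p ∨ p)) = U ∨ T = T
¬(p ∨ (p → (p ∨ p))) = ¬T = F
They differ because K3 and Łukasiewicz three-valued logic Ł3 treat U differently under implication.

U; F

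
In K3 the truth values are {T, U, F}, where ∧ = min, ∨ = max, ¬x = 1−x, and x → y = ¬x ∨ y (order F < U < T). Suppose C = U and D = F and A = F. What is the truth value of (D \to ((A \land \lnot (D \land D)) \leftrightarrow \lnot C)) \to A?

D \land D = F \land F = F
\lnot (D \land D) = \lnot F = T
A \land \lnot (D \land D) = F \land T = F
\lnot C = \lnot U = U
(A \land \lnot (D \land D)) \leftrightarrow \lnot C = F \leftrightarrow U = U
D \to ((A \land \lnot (D \land D)) \leftrightarrow \lnot C) = F \to U = T  [\lnot F \lor U]
(D \to ((A \land \lnot (D \land D)) \leftrightarrow \lnot C)) \to A = T \to F = F

F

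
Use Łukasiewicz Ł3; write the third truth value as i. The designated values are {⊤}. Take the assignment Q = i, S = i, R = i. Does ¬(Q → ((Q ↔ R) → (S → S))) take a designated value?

No

Q ↔ R = i ↔ i = ⊤
S → S = i → i = ⊤
(Q ↔ R) → (S → S) = ⊤ → ⊤ = ⊤
Q → ((Q ↔ R) → (S → S)) = i → ⊤ = ⊤
¬(Q → ((Q ↔ R) → (S → S))) = ¬⊤ = ⊥
⊥ ∉ {⊤}.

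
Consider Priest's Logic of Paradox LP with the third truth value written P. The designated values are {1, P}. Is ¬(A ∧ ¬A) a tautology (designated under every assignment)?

Every assignment of A over {1, P, 0} gives a value in {1, P}.
In particular, with A=P: ¬(A ∧ ¬A) = P.

Yes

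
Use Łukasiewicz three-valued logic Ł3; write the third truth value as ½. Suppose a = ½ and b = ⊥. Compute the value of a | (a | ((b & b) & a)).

½

b & b = ⊥ & ⊥ = ⊥
(b & b) & a = ⊥ & ½ = ⊥
a | ((b & b) & a) = ½ | ⊥ = ½
a | (a | ((b & b) & a)) = ½ | ½ = ½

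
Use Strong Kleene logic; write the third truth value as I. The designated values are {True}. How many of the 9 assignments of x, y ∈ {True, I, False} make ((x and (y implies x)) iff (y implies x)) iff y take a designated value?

Designated under: (x=True, y=True); (x=False, y=True); (x=False, y=False).

3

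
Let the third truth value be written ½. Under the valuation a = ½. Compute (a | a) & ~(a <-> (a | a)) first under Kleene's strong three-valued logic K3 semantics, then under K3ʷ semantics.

In Kleene's strong three-valued logic K3: a | a = ½ | ½ = ½
a | a = ½ | ½ = ½
a <-> (a | a) = ½ <-> ½ = ½
~(a <-> (a | a)) = ~½ = ½
(a | a) & ~(a <-> (a | a)) = ½ & ½ = ½
In K3ʷ: a | a = ½ | ½ = ½
a | a = ½ | ½ = ½
a <-> (a | a) = ½ <-> ½ = ½
~(a <-> (a | a)) = ~½ = ½
(a | a) & ~(a <-> (a | a)) = ½ & ½ = ½

½; ½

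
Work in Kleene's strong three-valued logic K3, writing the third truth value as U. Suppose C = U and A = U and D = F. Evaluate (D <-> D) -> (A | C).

D <-> D = F <-> F = T
A | C = U | U = U
(D <-> D) -> (A | C) = T -> U = U  [~T | U]

U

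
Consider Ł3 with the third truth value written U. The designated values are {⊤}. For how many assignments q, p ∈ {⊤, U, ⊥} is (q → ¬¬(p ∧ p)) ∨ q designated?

Of the 9 assignments, 8 give a value in {⊤}.

8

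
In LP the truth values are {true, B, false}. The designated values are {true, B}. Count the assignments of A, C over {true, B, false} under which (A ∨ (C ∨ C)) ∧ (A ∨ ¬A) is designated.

8

Of the 9 assignments, 8 give a value in {true, B}.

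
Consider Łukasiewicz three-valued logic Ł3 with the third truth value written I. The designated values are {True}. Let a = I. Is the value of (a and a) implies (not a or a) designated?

a and a = I and I = I
not a = not I = I
not a or a = I or I = I
(a and a) implies (not a or a) = I implies I = True  [min(1, 1−½+½)]
True ∈ {True}.

Yes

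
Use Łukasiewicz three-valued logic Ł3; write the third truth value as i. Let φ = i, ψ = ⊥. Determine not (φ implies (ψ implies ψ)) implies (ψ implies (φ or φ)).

ψ implies ψ = ⊥ implies ⊥ = ⊤
φ implies (ψ implies ψ) = i implies ⊤ = ⊤  [min(1, 1−½+1)]
not (φ implies (ψ implies ψ)) = not ⊤ = ⊥
φ or φ = i or i = i
ψ implies (φ or φ) = ⊥ implies i = ⊤
not (φ implies (ψ implies ψ)) implies (ψ implies (φ or φ)) = ⊥ implies ⊤ = ⊤

⊤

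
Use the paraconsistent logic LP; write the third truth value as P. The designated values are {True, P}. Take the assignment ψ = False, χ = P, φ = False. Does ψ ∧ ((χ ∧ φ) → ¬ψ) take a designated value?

χ ∧ φ = P ∧ False = False
¬ψ = ¬False = True
(χ ∧ φ) → ¬ψ = False → True = True
ψ ∧ ((χ ∧ φ) → ¬ψ) = False ∧ True = False
False ∉ {True, P}.

No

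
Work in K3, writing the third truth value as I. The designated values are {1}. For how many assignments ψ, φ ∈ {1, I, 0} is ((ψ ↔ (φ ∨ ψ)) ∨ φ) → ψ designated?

Designated under: (ψ=1, φ=1); (ψ=1, φ=I); (ψ=1, φ=0).

3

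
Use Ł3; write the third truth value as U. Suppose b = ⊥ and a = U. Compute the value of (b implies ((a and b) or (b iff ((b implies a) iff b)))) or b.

⊤

a and b = U and ⊥ = ⊥
b implies a = ⊥ implies U = ⊤  [min(1, 1−0+½)]
(b implies a) iff b = ⊤ iff ⊥ = ⊥
b iff ((b implies a) iff b) = ⊥ iff ⊥ = ⊤
(a and b) or (b iff ((b implies a) iff b)) = ⊥ or ⊤ = ⊤
b implies ((a and b) or (b iff ((b implies a) iff b))) = ⊥ implies ⊤ = ⊤
(b implies ((a and b) or (b iff ((b implies a) iff b)))) or b = ⊤ or ⊥ = ⊤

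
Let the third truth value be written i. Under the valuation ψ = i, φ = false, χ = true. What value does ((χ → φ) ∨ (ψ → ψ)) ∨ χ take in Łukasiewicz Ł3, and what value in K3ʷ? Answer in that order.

In Łukasiewicz Ł3: χ → φ = true → false = false
ψ → ψ = i → i = true  [min(1, 1−½+½)]
(χ → φ) ∨ (ψ → ψ) = false ∨ true = true
((χ → φ) ∨ (ψ → ψ)) ∨ χ = true ∨ true = true
In K3ʷ: χ → φ = true → false = false
ψ → ψ = i → i = i
(χ → φ) ∨ (ψ → ψ) = false ∨ i = i
((χ → φ) ∨ (ψ → ψ)) ∨ χ = i ∨ true = i
They differ because Łukasiewicz Ł3 and K3ʷ treat i differently under the binary connectives.

true; i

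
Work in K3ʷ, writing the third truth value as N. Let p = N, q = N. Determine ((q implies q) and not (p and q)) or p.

N

q implies q = N implies N = N
p and q = N and N = N
not (p and q) = not N = N
(q implies q) and not (p and q) = N and N = N
((q implies q) and not (p and q)) or p = N or N = N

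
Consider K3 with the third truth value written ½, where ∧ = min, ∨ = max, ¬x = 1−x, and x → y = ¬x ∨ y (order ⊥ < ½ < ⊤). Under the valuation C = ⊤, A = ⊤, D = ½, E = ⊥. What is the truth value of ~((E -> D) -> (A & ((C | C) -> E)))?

⊤

E -> D = ⊥ -> ½ = ⊤  [~⊥ | ½]
C | C = ⊤ | ⊤ = ⊤
(C | C) -> E = ⊤ -> ⊥ = ⊥
A & ((C | C) -> E) = ⊤ & ⊥ = ⊥
(E -> D) -> (A & ((C | C) -> E)) = ⊤ -> ⊥ = ⊥
~((E -> D) -> (A & ((C | C) -> E))) = ~⊥ = ⊤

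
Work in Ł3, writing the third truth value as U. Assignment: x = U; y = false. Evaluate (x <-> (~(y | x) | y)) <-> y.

y | x = false | U = U
~(y | x) = ~U = U
~(y | x) | y = U | false = U
x <-> (~(y | x) | y) = U <-> U = true
(x <-> (~(y | x) | y)) <-> y = true <-> false = false

false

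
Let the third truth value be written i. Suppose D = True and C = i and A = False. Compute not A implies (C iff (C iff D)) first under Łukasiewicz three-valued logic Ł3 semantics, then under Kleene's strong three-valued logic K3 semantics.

True; i

In Łukasiewicz three-valued logic Ł3: not A = not False = True
C iff D = i iff True = i  [1 − |½−1|]
C iff (C iff D) = i iff i = True
not A implies (C iff (C iff D)) = True implies True = True
In Kleene's strong three-valued logic K3: not A = not False = True
C iff D = i iff True = i
C iff (C iff D) = i iff i = i
not A implies (C iff (C iff D)) = True implies i = i  [not True or i]
They differ because Łukasiewicz three-valued logic Ł3 and Kleene's strong three-valued logic K3 treat i differently under implication.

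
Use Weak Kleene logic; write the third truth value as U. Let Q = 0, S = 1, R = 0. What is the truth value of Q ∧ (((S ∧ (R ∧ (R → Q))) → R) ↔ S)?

0

R → Q = 0 → 0 = 1
R ∧ (R → Q) = 0 ∧ 1 = 0
S ∧ (R ∧ (R → Q)) = 1 ∧ 0 = 0
(S ∧ (R ∧ (R → Q))) → R = 0 → 0 = 1
((S ∧ (R ∧ (R → Q))) → R) ↔ S = 1 ↔ 1 = 1
Q ∧ (((S ∧ (R ∧ (R → Q))) → R) ↔ S) = 0 ∧ 1 = 0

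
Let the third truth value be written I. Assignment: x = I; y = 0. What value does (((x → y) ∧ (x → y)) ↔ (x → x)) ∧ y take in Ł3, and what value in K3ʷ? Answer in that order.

0; I

In Ł3: x → y = I → 0 = I  [min(1, 1−½+0)]
x → y = I → 0 = I
(x → y) ∧ (x → y) = I ∧ I = I
x → x = I → I = 1
((x → y) ∧ (x → y)) ↔ (x → x) = I ↔ 1 = I
(((x → y) ∧ (x → y)) ↔ (x → x)) ∧ y = I ∧ 0 = 0
In K3ʷ: x → y = I → 0 = I  [any arg is the third value ⇒ result is the third value]
x → y = I → 0 = I
(x → y) ∧ (x → y) = I ∧ I = I
x → x = I → I = I
((x → y) ∧ (x → y)) ↔ (x → x) = I ↔ I = I
(((x → y) ∧ (x → y)) ↔ (x → x)) ∧ y = I ∧ 0 = I
They differ because Ł3 and K3ʷ treat I differently under the binary connectives.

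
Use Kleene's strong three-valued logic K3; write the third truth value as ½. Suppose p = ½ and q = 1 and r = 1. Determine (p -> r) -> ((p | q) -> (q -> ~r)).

0

p -> r = ½ -> 1 = 1
p | q = ½ | 1 = 1
~r = ~1 = 0
q -> ~r = 1 -> 0 = 0
(p | q) -> (q -> ~r) = 1 -> 0 = 0
(p -> r) -> ((p | q) -> (q -> ~r)) = 1 -> 0 = 0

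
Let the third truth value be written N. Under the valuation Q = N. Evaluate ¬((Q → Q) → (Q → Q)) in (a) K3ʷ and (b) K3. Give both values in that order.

N; N

In K3ʷ: Q → Q = N → N = N  [any arg is the third value ⇒ result is the third value]
Q → Q = N → N = N
(Q → Q) → (Q → Q) = N → N = N
¬((Q → Q) → (Q → Q)) = ¬N = N
In K3: Q → Q = N → N = N  [¬N ∨ N]
Q → Q = N → N = N
(Q → Q) → (Q → Q) = N → N = N
¬((Q → Q) → (Q → Q)) = ¬N = N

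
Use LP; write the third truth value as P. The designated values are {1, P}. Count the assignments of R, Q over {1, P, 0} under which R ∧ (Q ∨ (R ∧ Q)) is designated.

Designated under: (R=1, Q=1); (R=1, Q=P); (R=P, Q=1); (R=P, Q=P).

4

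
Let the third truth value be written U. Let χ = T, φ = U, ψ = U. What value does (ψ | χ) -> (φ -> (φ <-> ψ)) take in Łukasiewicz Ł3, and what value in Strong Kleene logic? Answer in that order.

In Łukasiewicz Ł3: ψ | χ = U | T = T
φ <-> ψ = U <-> U = T  [1 − |½−½|]
φ -> (φ <-> ψ) = U -> T = T
(ψ | χ) -> (φ -> (φ <-> ψ)) = T -> T = T
In Strong Kleene logic: ψ | χ = U | T = T
φ <-> ψ = U <-> U = U
φ -> (φ <-> ψ) = U -> U = U
(ψ | χ) -> (φ -> (φ <-> ψ)) = T -> U = U
They differ because Łukasiewicz Ł3 and Strong Kleene logic treat U differently under implication.

T; U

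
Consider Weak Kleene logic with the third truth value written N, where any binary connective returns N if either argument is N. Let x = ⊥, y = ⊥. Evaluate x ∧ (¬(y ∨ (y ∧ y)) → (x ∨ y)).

⊥

y ∧ y = ⊥ ∧ ⊥ = ⊥
y ∨ (y ∧ y) = ⊥ ∨ ⊥ = ⊥
¬(y ∨ (y ∧ y)) = ¬⊥ = ⊤
x ∨ y = ⊥ ∨ ⊥ = ⊥
¬(y ∨ (y ∧ y)) → (x ∨ y) = ⊤ → ⊥ = ⊥
x ∧ (¬(y ∨ (y ∧ y)) → (x ∨ y)) = ⊥ ∧ ⊥ = ⊥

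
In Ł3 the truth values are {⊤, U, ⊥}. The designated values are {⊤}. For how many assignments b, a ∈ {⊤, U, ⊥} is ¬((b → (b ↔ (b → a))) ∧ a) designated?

3

Designated under: (b=⊤, a=⊥); (b=U, a=⊥); (b=⊥, a=⊥).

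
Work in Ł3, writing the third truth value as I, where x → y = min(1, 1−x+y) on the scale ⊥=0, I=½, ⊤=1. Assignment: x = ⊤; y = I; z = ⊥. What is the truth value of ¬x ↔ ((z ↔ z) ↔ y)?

I

¬x = ¬⊤ = ⊥
z ↔ z = ⊥ ↔ ⊥ = ⊤
(z ↔ z) ↔ y = ⊤ ↔ I = I
¬x ↔ ((z ↔ z) ↔ y) = ⊥ ↔ I = I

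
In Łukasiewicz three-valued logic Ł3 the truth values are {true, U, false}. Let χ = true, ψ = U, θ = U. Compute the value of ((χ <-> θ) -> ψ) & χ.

true

χ <-> θ = true <-> U = U  [1 − |1−½|]
(χ <-> θ) -> ψ = U -> U = true
((χ <-> θ) -> ψ) & χ = true & true = true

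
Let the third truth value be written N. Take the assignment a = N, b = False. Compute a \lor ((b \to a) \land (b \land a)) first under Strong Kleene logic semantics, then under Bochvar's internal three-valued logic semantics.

In Strong Kleene logic: b \to a = False \to N = True  [\lnot False \lor N]
b \land a = False \land N = False
(b \to a) \land (b \land a) = True \land False = False
a \lor ((b \to a) \land (b \land a)) = N \lor False = N
In Bochvar's internal three-valued logic: b \to a = False \to N = N
b \land a = False \land N = N
(b \to a) \land (b \land a) = N \land N = N
a \lor ((b \to a) \land (b \land a)) = N \lor N = N

N; N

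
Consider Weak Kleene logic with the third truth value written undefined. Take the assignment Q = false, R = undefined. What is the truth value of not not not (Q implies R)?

undefined

Q implies R = false implies undefined = undefined
not (Q implies R) = not undefined = undefined
not not (Q implies R) = not undefined = undefined
not not not (Q implies R) = not undefined = undefined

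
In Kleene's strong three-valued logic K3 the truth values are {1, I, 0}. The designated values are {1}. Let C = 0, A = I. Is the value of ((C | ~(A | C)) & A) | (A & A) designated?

A | C = I | 0 = I
~(A | C) = ~I = I
C | ~(A | C) = 0 | I = I
(C | ~(A | C)) & A = I & I = I
A & A = I & I = I
((C | ~(A | C)) & A) | (A & A) = I | I = I
I ∉ {1}.

No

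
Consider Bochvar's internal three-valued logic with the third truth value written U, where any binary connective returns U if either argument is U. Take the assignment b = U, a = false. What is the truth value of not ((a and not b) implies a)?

U

not b = not U = U
a and not b = false and U = U
(a and not b) implies a = U implies false = U  [any arg is the third value ⇒ result is the third value]
not ((a and not b) implies a) = not U = U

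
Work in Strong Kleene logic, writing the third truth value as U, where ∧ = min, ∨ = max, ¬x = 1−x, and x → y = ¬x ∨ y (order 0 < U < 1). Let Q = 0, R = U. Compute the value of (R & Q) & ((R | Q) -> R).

0

R & Q = U & 0 = 0
R | Q = U | 0 = U
(R | Q) -> R = U -> U = U  [~U | U]
(R & Q) & ((R | Q) -> R) = 0 & U = 0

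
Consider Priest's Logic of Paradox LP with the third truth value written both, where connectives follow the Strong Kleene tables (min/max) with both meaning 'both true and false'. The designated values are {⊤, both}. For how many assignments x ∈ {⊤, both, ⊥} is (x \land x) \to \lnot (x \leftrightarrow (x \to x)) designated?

2

x=⊤: ⊥ ·
x=both: both ✓
x=⊥: ⊤ ✓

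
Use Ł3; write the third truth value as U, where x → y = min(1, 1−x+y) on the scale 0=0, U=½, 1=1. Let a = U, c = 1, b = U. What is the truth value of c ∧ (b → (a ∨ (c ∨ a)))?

1

c ∨ a = 1 ∨ U = 1
a ∨ (c ∨ a) = U ∨ 1 = 1
b → (a ∨ (c ∨ a)) = U → 1 = 1  [min(1, 1−½+1)]
c ∧ (b → (a ∨ (c ∨ a))) = 1 ∧ 1 = 1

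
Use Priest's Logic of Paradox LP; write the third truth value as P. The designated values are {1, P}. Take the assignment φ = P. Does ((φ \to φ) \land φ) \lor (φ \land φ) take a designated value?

φ \to φ = P \to P = P
(φ \to φ) \land φ = P \land P = P
φ \land φ = P \land P = P
((φ \to φ) \land φ) \lor (φ \land φ) = P \lor P = P
P ∈ {1, P}.

Yes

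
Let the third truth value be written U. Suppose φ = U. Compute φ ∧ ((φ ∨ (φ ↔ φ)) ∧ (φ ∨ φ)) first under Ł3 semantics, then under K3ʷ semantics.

In Ł3: φ ↔ φ = U ↔ U = ⊤
φ ∨ (φ ↔ φ) = U ∨ ⊤ = ⊤
φ ∨ φ = U ∨ U = U
(φ ∨ (φ ↔ φ)) ∧ (φ ∨ φ) = ⊤ ∧ U = U
φ ∧ ((φ ∨ (φ ↔ φ)) ∧ (φ ∨ φ)) = U ∧ U = U
In K3ʷ: φ ↔ φ = U ↔ U = U
φ ∨ (φ ↔ φ) = U ∨ U = U
φ ∨ φ = U ∨ U = U
(φ ∨ (φ ↔ φ)) ∧ (φ ∨ φ) = U ∧ U = U
φ ∧ ((φ ∨ (φ ↔ φ)) ∧ (φ ∨ φ)) = U ∧ U = U

U; U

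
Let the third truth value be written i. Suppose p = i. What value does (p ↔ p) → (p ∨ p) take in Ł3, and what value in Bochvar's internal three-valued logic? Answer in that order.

i; i

In Ł3: p ↔ p = i ↔ i = 1  [1 − |½−½|]
p ∨ p = i ∨ i = i
(p ↔ p) → (p ∨ p) = 1 → i = i
In Bochvar's internal three-valued logic: p ↔ p = i ↔ i = i
p ∨ p = i ∨ i = i
(p ↔ p) → (p ∨ p) = i → i = i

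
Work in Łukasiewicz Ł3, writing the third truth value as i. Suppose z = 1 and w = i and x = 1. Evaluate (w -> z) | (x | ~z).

w -> z = i -> 1 = 1  [min(1, 1−½+1)]
~z = ~1 = 0
x | ~z = 1 | 0 = 1
(w -> z) | (x | ~z) = 1 | 1 = 1

1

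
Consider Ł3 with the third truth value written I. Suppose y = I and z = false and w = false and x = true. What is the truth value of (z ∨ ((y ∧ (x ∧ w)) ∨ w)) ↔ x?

x ∧ w = true ∧ false = false
y ∧ (x ∧ w) = I ∧ false = false
(y ∧ (x ∧ w)) ∨ w = false ∨ false = false
z ∨ ((y ∧ (x ∧ w)) ∨ w) = false ∨ false = false
(z ∨ ((y ∧ (x ∧ w)) ∨ w)) ↔ x = false ↔ true = false

false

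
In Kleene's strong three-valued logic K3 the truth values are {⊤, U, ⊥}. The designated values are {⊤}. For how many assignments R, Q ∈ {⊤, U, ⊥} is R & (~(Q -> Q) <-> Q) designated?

Designated under: (R=⊤, Q=⊥).

1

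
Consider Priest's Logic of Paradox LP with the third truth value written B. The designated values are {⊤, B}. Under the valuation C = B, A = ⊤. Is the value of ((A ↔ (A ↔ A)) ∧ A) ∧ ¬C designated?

Yes

A ↔ A = ⊤ ↔ ⊤ = ⊤
A ↔ (A ↔ A) = ⊤ ↔ ⊤ = ⊤
(A ↔ (A ↔ A)) ∧ A = ⊤ ∧ ⊤ = ⊤
¬C = ¬B = B
((A ↔ (A ↔ A)) ∧ A) ∧ ¬C = ⊤ ∧ B = B
B ∈ {⊤, B}.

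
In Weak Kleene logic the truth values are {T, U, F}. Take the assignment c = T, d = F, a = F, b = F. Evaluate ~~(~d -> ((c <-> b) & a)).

F

~d = ~F = T
c <-> b = T <-> F = F
(c <-> b) & a = F & F = F
~d -> ((c <-> b) & a) = T -> F = F
~(~d -> ((c <-> b) & a)) = ~F = T
~~(~d -> ((c <-> b) & a)) = ~T = F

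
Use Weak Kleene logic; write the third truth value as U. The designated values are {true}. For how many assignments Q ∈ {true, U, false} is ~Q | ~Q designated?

1

Q=true: false ·
Q=U: U ·
Q=false: true ✓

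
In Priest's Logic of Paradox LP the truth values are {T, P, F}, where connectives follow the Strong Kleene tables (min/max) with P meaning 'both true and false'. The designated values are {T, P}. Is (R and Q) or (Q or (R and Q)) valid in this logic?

Countermodel: R=T, Q=F gives F, which is not designated.

No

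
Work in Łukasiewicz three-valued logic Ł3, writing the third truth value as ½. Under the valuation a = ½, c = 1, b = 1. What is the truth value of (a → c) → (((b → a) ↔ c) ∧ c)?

½

a → c = ½ → 1 = 1  [min(1, 1−½+1)]
b → a = 1 → ½ = ½
(b → a) ↔ c = ½ ↔ 1 = ½
((b → a) ↔ c) ∧ c = ½ ∧ 1 = ½
(a → c) → (((b → a) ↔ c) ∧ c) = 1 → ½ = ½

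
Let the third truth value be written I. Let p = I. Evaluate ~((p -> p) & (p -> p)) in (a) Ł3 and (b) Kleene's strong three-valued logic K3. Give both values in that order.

In Ł3: p -> p = I -> I = true  [min(1, 1−½+½)]
p -> p = I -> I = true
(p -> p) & (p -> p) = true & true = true
~((p -> p) & (p -> p)) = ~true = false
In Kleene's strong three-valued logic K3: p -> p = I -> I = I  [~I | I]
p -> p = I -> I = I
(p -> p) & (p -> p) = I & I = I
~((p -> p) & (p -> p)) = ~I = I
They differ because Ł3 and Kleene's strong three-valued logic K3 treat I differently under implication.

false; I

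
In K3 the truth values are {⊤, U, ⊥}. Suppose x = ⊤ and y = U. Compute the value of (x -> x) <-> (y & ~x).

x -> x = ⊤ -> ⊤ = ⊤
~x = ~⊤ = ⊥
y & ~x = U & ⊥ = ⊥
(x -> x) <-> (y & ~x) = ⊤ <-> ⊥ = ⊥

⊥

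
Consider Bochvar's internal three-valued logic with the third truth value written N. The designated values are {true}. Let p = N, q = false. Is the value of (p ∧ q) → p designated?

p ∧ q = N ∧ false = N
(p ∧ q) → p = N → N = N  [any arg is the third value ⇒ result is the third value]
N ∉ {true}.

No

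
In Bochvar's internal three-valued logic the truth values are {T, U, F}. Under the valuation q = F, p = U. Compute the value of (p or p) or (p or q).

p or p = U or U = U
p or q = U or F = U
(p or p) or (p or q) = U or U = U

U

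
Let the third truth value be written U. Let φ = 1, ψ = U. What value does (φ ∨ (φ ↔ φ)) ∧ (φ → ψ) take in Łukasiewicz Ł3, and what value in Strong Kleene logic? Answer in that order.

U; U

In Łukasiewicz Ł3: φ ↔ φ = 1 ↔ 1 = 1
φ ∨ (φ ↔ φ) = 1 ∨ 1 = 1
φ → ψ = 1 → U = U  [min(1, 1−1+½)]
(φ ∨ (φ ↔ φ)) ∧ (φ → ψ) = 1 ∧ U = U
In Strong Kleene logic: φ ↔ φ = 1 ↔ 1 = 1
φ ∨ (φ ↔ φ) = 1 ∨ 1 = 1
φ → ψ = 1 → U = U  [¬1 ∨ U]
(φ ∨ (φ ↔ φ)) ∧ (φ → ψ) = 1 ∧ U = U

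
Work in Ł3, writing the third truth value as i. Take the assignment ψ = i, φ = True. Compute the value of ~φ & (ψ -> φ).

False

~φ = ~True = False
ψ -> φ = i -> True = True
~φ & (ψ -> φ) = False & True = False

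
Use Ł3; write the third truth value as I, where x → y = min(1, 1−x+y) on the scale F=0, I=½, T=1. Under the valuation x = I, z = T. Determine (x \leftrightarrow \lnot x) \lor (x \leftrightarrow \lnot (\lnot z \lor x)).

\lnot x = \lnot I = I
x \leftrightarrow \lnot x = I \leftrightarrow I = T
\lnot z = \lnot T = F
\lnot z \lor x = F \lor I = I
\lnot (\lnot z \lor x) = \lnot I = I
x \leftrightarrow \lnot (\lnot z \lor x) = I \leftrightarrow I = T
(x \leftrightarrow \lnot x) \lor (x \leftrightarrow \lnot (\lnot z \lor x)) = T \lor T = T

T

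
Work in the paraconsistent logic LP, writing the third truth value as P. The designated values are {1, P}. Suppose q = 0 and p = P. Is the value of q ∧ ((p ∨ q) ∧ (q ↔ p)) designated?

No

p ∨ q = P ∨ 0 = P
q ↔ p = 0 ↔ P = P
(p ∨ q) ∧ (q ↔ p) = P ∧ P = P
q ∧ ((p ∨ q) ∧ (q ↔ p)) = 0 ∧ P = 0
0 ∉ {1, P}.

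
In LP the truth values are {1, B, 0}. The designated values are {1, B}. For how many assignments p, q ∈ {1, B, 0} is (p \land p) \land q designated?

Designated under: (p=1, q=1); (p=1, q=B); (p=B, q=1); (p=B, q=B).

4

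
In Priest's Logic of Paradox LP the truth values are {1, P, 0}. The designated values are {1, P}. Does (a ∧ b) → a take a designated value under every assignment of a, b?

Yes

Every assignment of a, b over {1, P, 0} gives a value in {1, P}.
In particular, with a=P, b=P: (a ∧ b) → a = P.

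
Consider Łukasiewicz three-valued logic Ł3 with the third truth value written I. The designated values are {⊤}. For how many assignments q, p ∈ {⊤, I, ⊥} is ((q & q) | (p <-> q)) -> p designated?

Designated under: (q=⊤, p=⊤); (q=I, p=⊤); (q=⊥, p=⊤); (q=⊥, p=I).

4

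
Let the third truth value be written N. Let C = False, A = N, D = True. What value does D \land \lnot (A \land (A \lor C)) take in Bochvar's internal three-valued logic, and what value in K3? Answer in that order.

N; N

In Bochvar's internal three-valued logic: A \lor C = N \lor False = N
A \land (A \lor C) = N \land N = N
\lnot (A \land (A \lor C)) = \lnot N = N
D \land \lnot (A \land (A \lor C)) = True \land N = N
In K3: A \lor C = N \lor False = N
A \land (A \lor C) = N \land N = N
\lnot (A \land (A \lor C)) = \lnot N = N
D \land \lnot (A \land (A \lor C)) = True \land N = N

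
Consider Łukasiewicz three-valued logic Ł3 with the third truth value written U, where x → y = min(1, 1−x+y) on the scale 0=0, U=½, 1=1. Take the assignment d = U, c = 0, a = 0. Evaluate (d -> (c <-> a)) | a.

1

c <-> a = 0 <-> 0 = 1
d -> (c <-> a) = U -> 1 = 1
(d -> (c <-> a)) | a = 1 | 0 = 1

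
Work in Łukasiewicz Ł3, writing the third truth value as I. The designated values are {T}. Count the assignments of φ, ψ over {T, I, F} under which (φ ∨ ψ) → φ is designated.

Of the 9 assignments, 6 give a value in {T}.

6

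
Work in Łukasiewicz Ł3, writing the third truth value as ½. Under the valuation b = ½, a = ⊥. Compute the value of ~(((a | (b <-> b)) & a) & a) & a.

⊥

b <-> b = ½ <-> ½ = ⊤  [1 − |½−½|]
a | (b <-> b) = ⊥ | ⊤ = ⊤
(a | (b <-> b)) & a = ⊤ & ⊥ = ⊥
((a | (b <-> b)) & a) & a = ⊥ & ⊥ = ⊥
~(((a | (b <-> b)) & a) & a) = ~⊥ = ⊤
~(((a | (b <-> b)) & a) & a) & a = ⊤ & ⊥ = ⊥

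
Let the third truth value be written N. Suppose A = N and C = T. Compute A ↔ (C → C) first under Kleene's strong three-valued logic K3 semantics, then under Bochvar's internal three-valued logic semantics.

N; N

In Kleene's strong three-valued logic K3: C → C = T → T = T
A ↔ (C → C) = N ↔ T = N
In Bochvar's internal three-valued logic: C → C = T → T = T
A ↔ (C → C) = N ↔ T = N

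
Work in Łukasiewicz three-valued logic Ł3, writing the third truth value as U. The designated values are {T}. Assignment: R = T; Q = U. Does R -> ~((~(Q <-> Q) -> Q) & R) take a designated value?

Q <-> Q = U <-> U = T
~(Q <-> Q) = ~T = F
~(Q <-> Q) -> Q = F -> U = T
(~(Q <-> Q) -> Q) & R = T & T = T
~((~(Q <-> Q) -> Q) & R) = ~T = F
R -> ~((~(Q <-> Q) -> Q) & R) = T -> F = F
F ∉ {T}.

No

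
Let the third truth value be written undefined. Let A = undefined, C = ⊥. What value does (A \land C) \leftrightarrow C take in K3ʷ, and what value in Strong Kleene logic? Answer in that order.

In K3ʷ: A \land C = undefined \land ⊥ = undefined
(A \land C) \leftrightarrow C = undefined \leftrightarrow ⊥ = undefined
In Strong Kleene logic: A \land C = undefined \land ⊥ = ⊥
(A \land C) \leftrightarrow C = ⊥ \leftrightarrow ⊥ = ⊤
They differ because K3ʷ and Strong Kleene logic treat undefined differently under the binary connectives.

undefined; ⊤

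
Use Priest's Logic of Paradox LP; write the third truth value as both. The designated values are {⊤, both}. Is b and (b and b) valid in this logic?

No

Countermodel: b=⊥ gives ⊥, which is not designated.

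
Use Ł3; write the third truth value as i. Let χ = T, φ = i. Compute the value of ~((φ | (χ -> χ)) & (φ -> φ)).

χ -> χ = T -> T = T
φ | (χ -> χ) = i | T = T
φ -> φ = i -> i = T  [min(1, 1−½+½)]
(φ | (χ -> χ)) & (φ -> φ) = T & T = T
~((φ | (χ -> χ)) & (φ -> φ)) = ~T = F

F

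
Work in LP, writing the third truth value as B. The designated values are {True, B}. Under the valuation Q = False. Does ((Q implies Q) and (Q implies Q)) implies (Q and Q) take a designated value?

No

Q implies Q = False implies False = True
Q implies Q = False implies False = True
(Q implies Q) and (Q implies Q) = True and True = True
Q and Q = False and False = False
((Q implies Q) and (Q implies Q)) implies (Q and Q) = True implies False = False
False ∉ {True, B}.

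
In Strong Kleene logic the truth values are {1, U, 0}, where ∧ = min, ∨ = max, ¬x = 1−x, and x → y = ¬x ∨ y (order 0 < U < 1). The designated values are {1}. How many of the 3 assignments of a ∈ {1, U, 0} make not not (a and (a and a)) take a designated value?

1

a=1: 1 ✓
a=U: U ·
a=0: 0 ·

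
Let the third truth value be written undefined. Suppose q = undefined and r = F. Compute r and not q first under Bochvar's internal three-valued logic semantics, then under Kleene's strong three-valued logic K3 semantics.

undefined; F

In Bochvar's internal three-valued logic: not q = not undefined = undefined
r and not q = F and undefined = undefined
In Kleene's strong three-valued logic K3: not q = not undefined = undefined
r and not q = F and undefined = F
They differ because Bochvar's internal three-valued logic and Kleene's strong three-valued logic K3 treat undefined differently under the binary connectives.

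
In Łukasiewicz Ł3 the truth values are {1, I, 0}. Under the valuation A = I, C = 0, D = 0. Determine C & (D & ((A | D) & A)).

A | D = I | 0 = I
(A | D) & A = I & I = I
D & ((A | D) & A) = 0 & I = 0
C & (D & ((A | D) & A)) = 0 & 0 = 0

0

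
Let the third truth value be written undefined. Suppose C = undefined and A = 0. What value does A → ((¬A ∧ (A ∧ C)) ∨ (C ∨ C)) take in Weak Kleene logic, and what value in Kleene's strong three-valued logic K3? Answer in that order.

undefined; 1

In Weak Kleene logic: ¬A = ¬0 = 1
A ∧ C = 0 ∧ undefined = undefined
¬A ∧ (A ∧ C) = 1 ∧ undefined = undefined
C ∨ C = undefined ∨ undefined = undefined
(¬A ∧ (A ∧ C)) ∨ (C ∨ C) = undefined ∨ undefined = undefined
A → ((¬A ∧ (A ∧ C)) ∨ (C ∨ C)) = 0 → undefined = undefined  [any arg is the third value ⇒ result is the third value]
In Kleene's strong three-valued logic K3: ¬A = ¬0 = 1
A ∧ C = 0 ∧ undefined = 0
¬A ∧ (A ∧ C) = 1 ∧ 0 = 0
C ∨ C = undefined ∨ undefined = undefined
(¬A ∧ (A ∧ C)) ∨ (C ∨ C) = 0 ∨ undefined = undefined
A → ((¬A ∧ (A ∧ C)) ∨ (C ∨ C)) = 0 → undefined = 1  [¬0 ∨ undefined]
They differ because Weak Kleene logic and Kleene's strong three-valued logic K3 treat undefined differently under the binary connectives.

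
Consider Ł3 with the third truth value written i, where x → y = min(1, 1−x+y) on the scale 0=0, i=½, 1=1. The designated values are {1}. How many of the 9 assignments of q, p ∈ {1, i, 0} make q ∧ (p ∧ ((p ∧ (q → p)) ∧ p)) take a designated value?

Designated under: (q=1, p=1).

1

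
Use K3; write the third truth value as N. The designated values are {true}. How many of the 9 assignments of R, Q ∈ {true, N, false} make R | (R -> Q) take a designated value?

Of the 9 assignments, 7 give a value in {true}.

7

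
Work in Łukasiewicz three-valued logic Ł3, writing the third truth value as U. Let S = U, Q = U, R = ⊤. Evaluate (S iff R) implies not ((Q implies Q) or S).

U

S iff R = U iff ⊤ = U
Q implies Q = U implies U = ⊤
(Q implies Q) or S = ⊤ or U = ⊤
not ((Q implies Q) or S) = not ⊤ = ⊥
(S iff R) implies not ((Q implies Q) or S) = U implies ⊥ = U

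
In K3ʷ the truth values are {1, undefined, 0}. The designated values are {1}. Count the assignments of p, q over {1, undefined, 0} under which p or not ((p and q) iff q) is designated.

Designated under: (p=1, q=1); (p=1, q=0); (p=0, q=1).

3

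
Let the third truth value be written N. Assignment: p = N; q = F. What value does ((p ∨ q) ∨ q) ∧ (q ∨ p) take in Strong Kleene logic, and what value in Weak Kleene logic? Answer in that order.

In Strong Kleene logic: p ∨ q = N ∨ F = N
(p ∨ q) ∨ q = N ∨ F = N
q ∨ p = F ∨ N = N
((p ∨ q) ∨ q) ∧ (q ∨ p) = N ∧ N = N
In Weak Kleene logic: p ∨ q = N ∨ F = N
(p ∨ q) ∨ q = N ∨ F = N
q ∨ p = F ∨ N = N
((p ∨ q) ∨ q) ∧ (q ∨ p) = N ∧ N = N

N; N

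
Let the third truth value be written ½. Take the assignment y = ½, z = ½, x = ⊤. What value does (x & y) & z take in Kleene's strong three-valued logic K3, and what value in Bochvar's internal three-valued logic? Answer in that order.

½; ½

In Kleene's strong three-valued logic K3: x & y = ⊤ & ½ = ½
(x & y) & z = ½ & ½ = ½
In Bochvar's internal three-valued logic: x & y = ⊤ & ½ = ½
(x & y) & z = ½ & ½ = ½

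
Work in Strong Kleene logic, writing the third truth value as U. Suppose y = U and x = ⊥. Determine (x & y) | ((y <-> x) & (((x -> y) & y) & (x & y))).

⊥

x & y = ⊥ & U = ⊥
y <-> x = U <-> ⊥ = U
x -> y = ⊥ -> U = ⊤
(x -> y) & y = ⊤ & U = U
x & y = ⊥ & U = ⊥
((x -> y) & y) & (x & y) = U & ⊥ = ⊥
(y <-> x) & (((x -> y) & y) & (x & y)) = U & ⊥ = ⊥
(x & y) | ((y <-> x) & (((x -> y) & y) & (x & y))) = ⊥ | ⊥ = ⊥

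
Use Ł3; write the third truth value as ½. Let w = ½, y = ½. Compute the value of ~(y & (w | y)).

w | y = ½ | ½ = ½
y & (w | y) = ½ & ½ = ½
~(y & (w | y)) = ~½ = ½

½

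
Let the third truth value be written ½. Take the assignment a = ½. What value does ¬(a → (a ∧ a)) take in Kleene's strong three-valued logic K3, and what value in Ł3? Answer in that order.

In Kleene's strong three-valued logic K3: a ∧ a = ½ ∧ ½ = ½
a → (a ∧ a) = ½ → ½ = ½  [¬½ ∨ ½]
¬(a → (a ∧ a)) = ¬½ = ½
In Ł3: a ∧ a = ½ ∧ ½ = ½
a → (a ∧ a) = ½ → ½ = true
¬(a → (a ∧ a)) = ¬true = false
They differ because Kleene's strong three-valued logic K3 and Ł3 treat ½ differently under implication.

½; false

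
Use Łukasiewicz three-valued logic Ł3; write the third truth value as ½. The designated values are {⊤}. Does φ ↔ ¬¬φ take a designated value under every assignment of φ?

Yes

Every assignment of φ over {⊤, ½, ⊥} gives a value in {⊤}.
In particular, with φ=½: φ ↔ ¬¬φ = ⊤.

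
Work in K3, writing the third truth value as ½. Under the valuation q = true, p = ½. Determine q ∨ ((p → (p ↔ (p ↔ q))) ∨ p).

true

p ↔ q = ½ ↔ true = ½
p ↔ (p ↔ q) = ½ ↔ ½ = ½
p → (p ↔ (p ↔ q)) = ½ → ½ = ½  [¬½ ∨ ½]
(p → (p ↔ (p ↔ q))) ∨ p = ½ ∨ ½ = ½
q ∨ ((p → (p ↔ (p ↔ q))) ∨ p) = true ∨ ½ = true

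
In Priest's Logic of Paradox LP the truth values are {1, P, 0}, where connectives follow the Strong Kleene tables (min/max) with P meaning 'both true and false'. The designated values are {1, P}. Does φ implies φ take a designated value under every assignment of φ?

Every assignment of φ over {1, P, 0} gives a value in {1, P}.
In particular, with φ=P: φ implies φ = P.

Yes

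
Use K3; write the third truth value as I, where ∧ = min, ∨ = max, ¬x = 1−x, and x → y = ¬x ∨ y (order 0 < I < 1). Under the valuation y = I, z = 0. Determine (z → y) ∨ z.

1

z → y = 0 → I = 1
(z → y) ∨ z = 1 ∨ 0 = 1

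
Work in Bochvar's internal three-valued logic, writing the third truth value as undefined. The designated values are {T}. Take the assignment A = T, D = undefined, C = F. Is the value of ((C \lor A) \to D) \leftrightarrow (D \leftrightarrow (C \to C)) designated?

No

C \lor A = F \lor T = T
(C \lor A) \to D = T \to undefined = undefined  [any arg is the third value ⇒ result is the third value]
C \to C = F \to F = T
D \leftrightarrow (C \to C) = undefined \leftrightarrow T = undefined
((C \lor A) \to D) \leftrightarrow (D \leftrightarrow (C \to C)) = undefined \leftrightarrow undefined = undefined
undefined ∉ {T}.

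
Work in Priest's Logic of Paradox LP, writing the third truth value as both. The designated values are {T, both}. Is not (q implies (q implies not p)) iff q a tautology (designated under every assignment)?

Countermodel: q=T, p=F gives F, which is not designated.

No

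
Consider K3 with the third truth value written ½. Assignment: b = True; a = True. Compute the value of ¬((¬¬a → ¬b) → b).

False

¬a = ¬True = False
¬¬a = ¬False = True
¬b = ¬True = False
¬¬a → ¬b = True → False = False
(¬¬a → ¬b) → b = False → True = True
¬((¬¬a → ¬b) → b) = ¬True = False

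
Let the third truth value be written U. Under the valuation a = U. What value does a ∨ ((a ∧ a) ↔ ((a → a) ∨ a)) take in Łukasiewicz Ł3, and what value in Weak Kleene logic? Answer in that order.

U; U

In Łukasiewicz Ł3: a ∧ a = U ∧ U = U
a → a = U → U = ⊤  [min(1, 1−½+½)]
(a → a) ∨ a = ⊤ ∨ U = ⊤
(a ∧ a) ↔ ((a → a) ∨ a) = U ↔ ⊤ = U
a ∨ ((a ∧ a) ↔ ((a → a) ∨ a)) = U ∨ U = U
In Weak Kleene logic: a ∧ a = U ∧ U = U
a → a = U → U = U
(a → a) ∨ a = U ∨ U = U
(a ∧ a) ↔ ((a → a) ∨ a) = U ↔ U = U
a ∨ ((a ∧ a) ↔ ((a → a) ∨ a)) = U ∨ U = U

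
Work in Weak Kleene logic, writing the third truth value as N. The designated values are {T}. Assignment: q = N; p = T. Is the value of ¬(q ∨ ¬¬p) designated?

¬p = ¬T = F
¬¬p = ¬F = T
q ∨ ¬¬p = N ∨ T = N
¬(q ∨ ¬¬p) = ¬N = N
N ∉ {T}.

No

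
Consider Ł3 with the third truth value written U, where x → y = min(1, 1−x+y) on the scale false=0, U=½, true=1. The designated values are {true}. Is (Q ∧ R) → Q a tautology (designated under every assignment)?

Every assignment of Q, R over {true, U, false} gives a value in {true}.
In particular, with Q=U, R=U: (Q ∧ R) → Q = true.

Yes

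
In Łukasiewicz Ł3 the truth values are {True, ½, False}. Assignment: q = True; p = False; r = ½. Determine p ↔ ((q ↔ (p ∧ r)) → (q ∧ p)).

False

p ∧ r = False ∧ ½ = False
q ↔ (p ∧ r) = True ↔ False = False
q ∧ p = True ∧ False = False
(q ↔ (p ∧ r)) → (q ∧ p) = False → False = True
p ↔ ((q ↔ (p ∧ r)) → (q ∧ p)) = False ↔ True = False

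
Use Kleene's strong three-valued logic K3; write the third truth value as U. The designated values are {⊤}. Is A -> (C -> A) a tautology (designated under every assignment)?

No

Countermodel: A=U, C=⊤ gives U, which is not designated.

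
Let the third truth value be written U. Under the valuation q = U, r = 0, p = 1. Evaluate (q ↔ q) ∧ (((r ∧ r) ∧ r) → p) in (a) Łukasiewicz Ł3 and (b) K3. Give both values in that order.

1; U

In Łukasiewicz Ł3: q ↔ q = U ↔ U = 1
r ∧ r = 0 ∧ 0 = 0
(r ∧ r) ∧ r = 0 ∧ 0 = 0
((r ∧ r) ∧ r) → p = 0 → 1 = 1
(q ↔ q) ∧ (((r ∧ r) ∧ r) → p) = 1 ∧ 1 = 1
In K3: q ↔ q = U ↔ U = U
r ∧ r = 0 ∧ 0 = 0
(r ∧ r) ∧ r = 0 ∧ 0 = 0
((r ∧ r) ∧ r) → p = 0 → 1 = 1
(q ↔ q) ∧ (((r ∧ r) ∧ r) → p) = U ∧ 1 = U
They differ because Łukasiewicz Ł3 and K3 treat U differently under implication.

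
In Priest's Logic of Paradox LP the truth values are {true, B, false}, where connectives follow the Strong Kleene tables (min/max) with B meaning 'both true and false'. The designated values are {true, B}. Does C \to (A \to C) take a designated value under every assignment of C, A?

Every assignment of C, A over {true, B, false} gives a value in {true, B}.
In particular, with C=B, A=B: C \to (A \to C) = B.

Yes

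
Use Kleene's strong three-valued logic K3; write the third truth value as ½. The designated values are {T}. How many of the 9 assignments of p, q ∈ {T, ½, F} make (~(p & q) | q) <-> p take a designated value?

2

Designated under: (p=T, q=T); (p=T, q=F).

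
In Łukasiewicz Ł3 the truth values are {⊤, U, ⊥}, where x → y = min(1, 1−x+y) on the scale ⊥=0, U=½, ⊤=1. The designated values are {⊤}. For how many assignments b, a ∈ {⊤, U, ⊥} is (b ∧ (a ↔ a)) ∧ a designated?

1

Designated under: (b=⊤, a=⊤).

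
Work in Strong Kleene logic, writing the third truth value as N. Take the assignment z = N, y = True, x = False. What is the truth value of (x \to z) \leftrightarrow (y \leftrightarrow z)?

N

x \to z = False \to N = True  [\lnot False \lor N]
y \leftrightarrow z = True \leftrightarrow N = N
(x \to z) \leftrightarrow (y \leftrightarrow z) = True \leftrightarrow N = N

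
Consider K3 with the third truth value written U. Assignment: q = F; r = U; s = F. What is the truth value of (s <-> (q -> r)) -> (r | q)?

q -> r = F -> U = T  [~F | U]
s <-> (q -> r) = F <-> T = F
r | q = U | F = U
(s <-> (q -> r)) -> (r | q) = F -> U = T

T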